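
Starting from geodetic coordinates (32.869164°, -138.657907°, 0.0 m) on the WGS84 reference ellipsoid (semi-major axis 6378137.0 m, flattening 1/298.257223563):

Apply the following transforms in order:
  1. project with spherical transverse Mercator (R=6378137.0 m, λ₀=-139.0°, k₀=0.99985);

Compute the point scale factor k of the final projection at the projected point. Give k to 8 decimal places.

start: φ=32.869164°, λ=-138.657907°, h=0.000 m
→ into tm (λ₀=-139.0°): φ=32.86916400°, λ−λ₀=0.34209300°
scale k = 0.99986257

0.99986257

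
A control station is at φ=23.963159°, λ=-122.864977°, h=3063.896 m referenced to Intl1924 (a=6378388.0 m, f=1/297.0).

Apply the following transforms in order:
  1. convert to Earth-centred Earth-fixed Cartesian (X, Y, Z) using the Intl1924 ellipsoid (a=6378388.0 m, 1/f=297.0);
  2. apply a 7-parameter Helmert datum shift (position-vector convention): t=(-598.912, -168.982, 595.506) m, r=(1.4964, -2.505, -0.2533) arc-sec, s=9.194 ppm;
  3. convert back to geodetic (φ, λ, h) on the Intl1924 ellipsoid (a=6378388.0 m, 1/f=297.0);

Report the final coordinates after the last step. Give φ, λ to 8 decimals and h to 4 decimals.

start: φ=23.963159°, λ=-122.864977°, h=3063.896 m
→ ECEF (a=6378388.000, f=1/297.0): X=-3166236.9525, Y=-4900823.2389, Z=2575833.6287
→ Helmert 7p (PV): X=-3166902.2760, Y=-4901052.0780, Z=2576378.8094
→ geod (Bowring, a=6378388.000): φ=23.96562663°, λ=-122.86924490°, h=3790.9132 m

φ=23.96562663°, λ=-122.86924490°, h=3790.9132 m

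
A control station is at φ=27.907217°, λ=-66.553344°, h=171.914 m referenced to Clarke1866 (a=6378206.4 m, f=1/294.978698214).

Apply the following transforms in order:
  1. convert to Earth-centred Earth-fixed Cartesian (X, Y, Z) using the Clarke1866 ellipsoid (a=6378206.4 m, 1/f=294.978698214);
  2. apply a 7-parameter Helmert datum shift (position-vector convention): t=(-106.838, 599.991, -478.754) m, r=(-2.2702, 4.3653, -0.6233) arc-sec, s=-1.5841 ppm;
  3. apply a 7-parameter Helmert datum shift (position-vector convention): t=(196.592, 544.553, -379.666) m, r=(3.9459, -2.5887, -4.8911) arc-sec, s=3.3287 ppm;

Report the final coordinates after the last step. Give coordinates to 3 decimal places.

start: φ=27.907217°, λ=-66.553344°, h=171.914 m
→ ECEF (a=6378206.400, f=1/294.978698214): X=2244446.1906, Y=-5175043.3915, Z=2967337.8501
→ Helmert 7p (PV): X=2244382.9584, Y=-5174409.3258, Z=2966863.8528
→ Helmert 7p (PV): X=2244427.0862, Y=-5173991.9746, Z=2966423.2424

X=2244427.086 m, Y=-5173991.975 m, Z=2966423.242 m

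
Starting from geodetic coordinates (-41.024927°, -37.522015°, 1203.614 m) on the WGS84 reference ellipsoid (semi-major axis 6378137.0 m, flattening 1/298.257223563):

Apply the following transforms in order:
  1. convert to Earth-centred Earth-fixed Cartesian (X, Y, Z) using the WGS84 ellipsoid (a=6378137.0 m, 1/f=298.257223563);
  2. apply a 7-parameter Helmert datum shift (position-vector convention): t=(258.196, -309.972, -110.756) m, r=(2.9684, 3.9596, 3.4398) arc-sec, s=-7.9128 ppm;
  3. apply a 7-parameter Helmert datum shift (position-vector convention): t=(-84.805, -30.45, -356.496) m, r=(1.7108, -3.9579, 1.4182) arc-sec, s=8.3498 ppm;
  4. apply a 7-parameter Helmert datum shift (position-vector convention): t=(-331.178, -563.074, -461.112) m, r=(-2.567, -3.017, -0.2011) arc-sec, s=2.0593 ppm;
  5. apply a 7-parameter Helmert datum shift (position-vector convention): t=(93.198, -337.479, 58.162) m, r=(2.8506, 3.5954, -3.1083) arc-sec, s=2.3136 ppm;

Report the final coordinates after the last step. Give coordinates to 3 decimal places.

X=3822547.652 m, Y=-2936631.940 m, Z=-4166273.688 m

start: φ=-41.024927°, λ=-37.522015°, h=1203.614 m
→ ECEF (a=6378137.000, f=1/298.257223563): X=3822583.5418, Y=-2935505.7678, Z=-4165302.0649
→ Helmert 7p (PV): X=3822780.4850, Y=-2935668.8212, Z=-4165495.4872
→ Helmert 7p (PV): X=3822827.7142, Y=-2935662.9495, Z=-4165837.7596
→ Helmert 7p (PV): X=3822562.4795, Y=-2936287.6407, Z=-4166214.9995
→ Helmert 7p (PV): X=3822547.6516, Y=-2936631.9396, Z=-4166273.6875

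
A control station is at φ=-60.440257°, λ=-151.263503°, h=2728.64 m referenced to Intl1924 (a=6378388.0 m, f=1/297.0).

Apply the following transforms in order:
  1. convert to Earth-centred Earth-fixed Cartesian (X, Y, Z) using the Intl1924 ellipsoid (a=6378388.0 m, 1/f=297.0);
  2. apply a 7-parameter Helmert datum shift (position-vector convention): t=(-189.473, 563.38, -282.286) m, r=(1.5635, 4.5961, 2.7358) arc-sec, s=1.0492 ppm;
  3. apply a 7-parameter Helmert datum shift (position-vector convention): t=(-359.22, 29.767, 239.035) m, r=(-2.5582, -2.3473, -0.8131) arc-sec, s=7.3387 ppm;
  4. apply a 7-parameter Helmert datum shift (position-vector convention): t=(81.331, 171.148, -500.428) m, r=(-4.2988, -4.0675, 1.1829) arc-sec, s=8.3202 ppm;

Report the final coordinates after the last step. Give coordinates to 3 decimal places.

X=-2767779.999 m, Y=-1516809.809 m, Z=-5527954.031 m

start: φ=-60.440257°, λ=-151.263503°, h=2728.640 m
→ ECEF (a=6378388.000, f=1/297.0): X=-2767337.9794, Y=-1517365.2347, Z=-5527332.5053
→ Helmert 7p (PV): X=-2767633.3933, Y=-1516798.2539, Z=-5527570.4290
→ Helmert 7p (PV): X=-2767955.9991, Y=-1516837.2643, Z=-5527384.6429
→ Helmert 7p (PV): X=-2767779.9993, Y=-1516809.8088, Z=-5527954.0309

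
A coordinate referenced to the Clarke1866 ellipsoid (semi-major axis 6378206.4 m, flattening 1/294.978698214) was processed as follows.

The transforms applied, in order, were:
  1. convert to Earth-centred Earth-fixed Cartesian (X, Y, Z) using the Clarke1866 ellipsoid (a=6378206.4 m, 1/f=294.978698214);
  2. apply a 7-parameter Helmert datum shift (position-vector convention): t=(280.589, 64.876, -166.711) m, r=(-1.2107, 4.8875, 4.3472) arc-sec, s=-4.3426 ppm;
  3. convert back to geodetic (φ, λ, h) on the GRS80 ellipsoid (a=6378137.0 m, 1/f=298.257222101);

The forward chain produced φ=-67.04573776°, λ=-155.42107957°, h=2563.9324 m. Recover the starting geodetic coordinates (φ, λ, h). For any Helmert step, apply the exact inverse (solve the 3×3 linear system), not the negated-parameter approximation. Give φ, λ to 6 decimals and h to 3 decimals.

start: φ=-67.045738°, λ=-155.421080°, h=2563.932 m
→ ECEF (a=6378137.000, f=1/298.257222101): X=-2269416.0801, Y=-1038010.0240, Z=-5852765.4108
→ Helmert⁻¹: X=-2269589.7212, Y=-1037997.2213, Z=-5852683.9867
→ geod (Bowring, a=6378206.400): φ=-67.04572900°, λ=-155.42300500°, h=2680.6870 m

φ=-67.045729°, λ=-155.423005°, h=2680.687 m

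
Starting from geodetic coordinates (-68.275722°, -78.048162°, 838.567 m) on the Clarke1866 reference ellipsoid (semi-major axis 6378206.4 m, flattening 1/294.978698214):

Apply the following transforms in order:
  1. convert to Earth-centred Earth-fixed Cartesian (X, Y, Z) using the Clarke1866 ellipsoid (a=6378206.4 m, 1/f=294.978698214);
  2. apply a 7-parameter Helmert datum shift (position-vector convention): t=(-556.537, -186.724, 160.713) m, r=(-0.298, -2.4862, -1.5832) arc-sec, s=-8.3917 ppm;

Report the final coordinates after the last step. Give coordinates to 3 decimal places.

start: φ=-68.275722°, λ=-78.048162°, h=838.567 m
→ ECEF (a=6378206.400, f=1/294.978698214): X=490401.7777, Y=-2316733.0496, Z=-5903136.8920
→ Helmert 7p (PV): X=489894.4958, Y=-2316912.6248, Z=-5902917.3836

X=489894.496 m, Y=-2316912.625 m, Z=-5902917.384 m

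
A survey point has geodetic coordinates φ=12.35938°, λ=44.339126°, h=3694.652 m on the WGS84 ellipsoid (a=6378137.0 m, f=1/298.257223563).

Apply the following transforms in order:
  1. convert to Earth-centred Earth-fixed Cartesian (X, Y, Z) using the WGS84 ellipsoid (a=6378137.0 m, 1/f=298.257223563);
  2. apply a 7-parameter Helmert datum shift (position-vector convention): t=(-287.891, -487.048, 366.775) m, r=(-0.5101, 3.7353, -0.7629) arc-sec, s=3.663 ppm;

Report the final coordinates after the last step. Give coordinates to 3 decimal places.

start: φ=12.359380°, λ=44.339126°, h=3694.652 m
→ ECEF (a=6378137.000, f=1/298.257223563): X=4459286.2891, Y=4357584.2273, Z=1357054.3571
→ Helmert 7p (PV): X=4459055.4250, Y=4357100.0038, Z=1357334.5719

X=4459055.425 m, Y=4357100.004 m, Z=1357334.572 m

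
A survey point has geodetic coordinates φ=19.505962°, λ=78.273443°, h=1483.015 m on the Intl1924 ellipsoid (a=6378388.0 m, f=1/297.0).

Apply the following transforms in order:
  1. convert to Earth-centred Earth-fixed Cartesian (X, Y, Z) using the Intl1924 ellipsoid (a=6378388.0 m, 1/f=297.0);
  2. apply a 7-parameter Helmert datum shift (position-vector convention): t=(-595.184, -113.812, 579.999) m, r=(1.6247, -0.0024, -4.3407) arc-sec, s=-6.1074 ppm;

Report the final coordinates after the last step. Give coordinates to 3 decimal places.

start: φ=19.505962°, λ=78.273443°, h=1483.015 m
→ ECEF (a=6378388.000, f=1/297.0): X=1222691.4340, Y=5890403.0383, Z=2116745.9492
→ Helmert 7p (PV): X=1222212.7166, Y=5890210.8477, Z=2117359.4316

X=1222212.717 m, Y=5890210.848 m, Z=2117359.432 m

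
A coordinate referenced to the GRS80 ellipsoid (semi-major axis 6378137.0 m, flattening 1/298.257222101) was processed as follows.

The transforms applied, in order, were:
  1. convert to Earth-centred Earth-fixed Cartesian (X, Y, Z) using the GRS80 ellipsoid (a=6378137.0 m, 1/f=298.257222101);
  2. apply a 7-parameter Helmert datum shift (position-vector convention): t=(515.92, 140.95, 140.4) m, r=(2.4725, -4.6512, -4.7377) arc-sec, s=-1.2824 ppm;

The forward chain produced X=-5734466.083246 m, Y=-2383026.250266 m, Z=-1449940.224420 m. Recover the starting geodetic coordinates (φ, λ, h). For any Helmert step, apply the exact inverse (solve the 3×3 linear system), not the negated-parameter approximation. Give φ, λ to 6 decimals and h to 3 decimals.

start: X=-5734466.0832, Y=-2383026.2503, Z=-1449940.2244 m
→ Helmert⁻¹: X=-5734967.3106, Y=-2383319.3633, Z=-1449924.5936
→ geod (Bowring, a=6378137.000): φ=-13.22658700°, λ=-157.43336300°, h=460.7970 m

φ=-13.226587°, λ=-157.433363°, h=460.797 m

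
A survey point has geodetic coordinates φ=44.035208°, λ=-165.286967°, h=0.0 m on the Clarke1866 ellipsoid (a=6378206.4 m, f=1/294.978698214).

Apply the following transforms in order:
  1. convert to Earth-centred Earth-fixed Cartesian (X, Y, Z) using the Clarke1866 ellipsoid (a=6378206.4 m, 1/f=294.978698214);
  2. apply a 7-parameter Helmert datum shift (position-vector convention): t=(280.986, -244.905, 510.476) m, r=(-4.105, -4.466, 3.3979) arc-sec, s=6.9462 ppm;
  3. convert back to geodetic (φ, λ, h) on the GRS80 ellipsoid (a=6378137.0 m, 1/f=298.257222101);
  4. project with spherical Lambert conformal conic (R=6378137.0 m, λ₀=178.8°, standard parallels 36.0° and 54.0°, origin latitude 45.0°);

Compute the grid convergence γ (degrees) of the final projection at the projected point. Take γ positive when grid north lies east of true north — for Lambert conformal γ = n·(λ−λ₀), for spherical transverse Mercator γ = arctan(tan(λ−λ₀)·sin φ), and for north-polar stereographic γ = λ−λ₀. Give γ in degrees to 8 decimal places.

11.30167841

start: φ=44.035208°, λ=-165.286967°, h=0.000 m
→ ECEF (a=6378206.400, f=1/294.978698214): X=-4442289.7524, Y=-1166492.9930, Z=4410702.4260
→ Helmert 7p (PV): X=-4442115.9073, Y=-1166731.4005, Z=4411170.5707
→ geod (Bowring, a=6378137.000): φ=44.03677021°, λ=-165.28353953°, h=202.7138 m
→ into lcc (λ₀=178.8°): φ=44.03677021°, λ−λ₀=15.91646047°
convergence γ = 11.30167841°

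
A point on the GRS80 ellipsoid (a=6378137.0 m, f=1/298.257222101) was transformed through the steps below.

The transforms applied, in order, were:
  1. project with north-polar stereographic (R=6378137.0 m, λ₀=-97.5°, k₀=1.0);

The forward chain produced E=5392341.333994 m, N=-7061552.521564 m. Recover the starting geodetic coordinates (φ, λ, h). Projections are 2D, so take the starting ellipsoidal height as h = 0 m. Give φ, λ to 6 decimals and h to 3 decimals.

φ=20.284155°, λ=-60.133930°, h=0.000 m

start: E=5392341.3340, N=-7061552.5216 m
→ stereo⁻¹: φ=20.28415500°, λ=-60.13393000°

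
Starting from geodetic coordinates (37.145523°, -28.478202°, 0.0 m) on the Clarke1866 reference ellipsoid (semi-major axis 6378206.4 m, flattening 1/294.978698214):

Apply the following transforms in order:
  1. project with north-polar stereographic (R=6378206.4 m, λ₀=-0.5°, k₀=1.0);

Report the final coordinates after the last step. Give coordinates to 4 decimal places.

E=-2974272.3579 m, N=-5598930.4185 m

start: φ=37.145523°, λ=-28.478202°, h=0.000 m
→ stereo (R=6378206.4, λ₀=-0.5°): E=-2974272.3579, N=-5598930.4185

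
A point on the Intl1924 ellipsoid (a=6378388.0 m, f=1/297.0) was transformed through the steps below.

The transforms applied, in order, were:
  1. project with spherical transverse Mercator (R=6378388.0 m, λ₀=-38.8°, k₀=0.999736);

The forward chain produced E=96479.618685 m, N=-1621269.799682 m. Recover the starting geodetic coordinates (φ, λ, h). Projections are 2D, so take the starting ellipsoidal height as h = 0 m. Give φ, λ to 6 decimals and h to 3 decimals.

φ=-14.565683°, λ=-37.904359°, h=0.000 m

start: E=96479.6187, N=-1621269.7997 m
→ tm⁻¹: φ=-14.56568300°, λ=-37.90435900°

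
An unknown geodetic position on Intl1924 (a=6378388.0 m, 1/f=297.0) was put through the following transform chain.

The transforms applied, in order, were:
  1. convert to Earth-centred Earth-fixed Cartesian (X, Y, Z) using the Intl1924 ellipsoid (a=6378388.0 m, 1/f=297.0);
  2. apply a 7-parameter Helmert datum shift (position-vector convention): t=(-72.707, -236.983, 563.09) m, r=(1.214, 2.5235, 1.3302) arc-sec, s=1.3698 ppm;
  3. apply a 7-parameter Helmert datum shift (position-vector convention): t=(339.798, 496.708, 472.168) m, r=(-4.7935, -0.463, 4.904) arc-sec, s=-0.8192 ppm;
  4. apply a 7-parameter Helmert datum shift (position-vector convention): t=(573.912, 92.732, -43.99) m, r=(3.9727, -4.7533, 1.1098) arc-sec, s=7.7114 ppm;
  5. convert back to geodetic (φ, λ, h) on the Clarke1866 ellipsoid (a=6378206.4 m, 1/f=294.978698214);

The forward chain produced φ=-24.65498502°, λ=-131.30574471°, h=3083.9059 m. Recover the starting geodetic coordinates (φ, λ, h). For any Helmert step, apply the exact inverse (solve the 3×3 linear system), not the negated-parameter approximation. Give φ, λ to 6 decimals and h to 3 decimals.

φ=-24.658450°, λ=-131.311948°, h=3982.687 m

start: φ=-24.654985°, λ=-131.305745°, h=3083.906 m
→ ECEF (a=6378206.400, f=1/294.978698214): X=-3830403.3487, Y=-4359175.0805, Z=-2645523.8946
→ Helmert⁻¹: X=-3831032.1333, Y=-4359264.5328, Z=-2645287.2593
→ Helmert⁻¹: X=-3831484.6600, Y=-4359612.2293, Z=-2645854.3096
→ Helmert⁻¹: X=-3831402.4410, Y=-4359360.1421, Z=-2646434.9914
→ geod (Bowring, a=6378388.000): φ=-24.65845000°, λ=-131.31194800°, h=3982.6870 m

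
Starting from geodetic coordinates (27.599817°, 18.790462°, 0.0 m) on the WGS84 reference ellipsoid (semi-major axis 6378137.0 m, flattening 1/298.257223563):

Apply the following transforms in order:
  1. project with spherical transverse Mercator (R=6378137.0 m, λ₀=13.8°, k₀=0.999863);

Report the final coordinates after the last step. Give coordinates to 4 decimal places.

start: φ=27.599817°, λ=18.790462°, h=0.000 m
→ tm (R=6378137.0, λ₀=13.8°): E=492606.3286, N=3081931.8722

E=492606.3286 m, N=3081931.8722 m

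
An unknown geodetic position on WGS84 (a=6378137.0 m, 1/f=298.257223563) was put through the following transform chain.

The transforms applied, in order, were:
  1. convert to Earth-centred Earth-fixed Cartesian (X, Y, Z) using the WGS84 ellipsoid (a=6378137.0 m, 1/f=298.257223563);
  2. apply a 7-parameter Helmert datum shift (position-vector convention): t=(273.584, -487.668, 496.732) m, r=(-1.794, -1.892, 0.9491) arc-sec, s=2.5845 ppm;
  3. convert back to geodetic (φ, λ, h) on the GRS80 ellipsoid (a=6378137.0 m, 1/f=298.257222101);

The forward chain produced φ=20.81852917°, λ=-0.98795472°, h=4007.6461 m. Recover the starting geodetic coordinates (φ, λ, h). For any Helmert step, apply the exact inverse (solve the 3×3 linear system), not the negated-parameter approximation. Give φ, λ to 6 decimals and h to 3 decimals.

start: φ=20.818529°, λ=-0.987955°, h=4007.646 m
→ ECEF (a=6378137.000, f=1/298.257222101): X=5967094.4902, Y=-102901.1834, Z=2254050.7874
→ Helmert⁻¹: X=5966825.6841, Y=-102460.3061, Z=2253492.6082
→ geod (Bowring, a=6378137.000): φ=20.81470600°, λ=-0.98376700°, h=3550.9690 m

φ=20.814706°, λ=-0.983767°, h=3550.969 m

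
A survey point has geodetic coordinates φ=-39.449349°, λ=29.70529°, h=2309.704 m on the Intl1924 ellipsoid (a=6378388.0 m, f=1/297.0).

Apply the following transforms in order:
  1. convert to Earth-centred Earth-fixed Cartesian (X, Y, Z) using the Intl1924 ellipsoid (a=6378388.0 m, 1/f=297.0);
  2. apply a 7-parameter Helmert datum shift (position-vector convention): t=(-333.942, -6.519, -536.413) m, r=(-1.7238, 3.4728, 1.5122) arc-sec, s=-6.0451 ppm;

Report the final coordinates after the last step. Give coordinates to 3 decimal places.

X=4284971.330 m, Y=2444859.536 m, Z=-4033101.805 m

start: φ=-39.449349°, λ=29.705290°, h=2309.704 m
→ ECEF (a=6378388.000, f=1/297.0): X=4285416.9951, Y=2444883.1168, Z=-4032497.1855
→ Helmert 7p (PV): X=4284971.3300, Y=2444859.5357, Z=-4033101.8054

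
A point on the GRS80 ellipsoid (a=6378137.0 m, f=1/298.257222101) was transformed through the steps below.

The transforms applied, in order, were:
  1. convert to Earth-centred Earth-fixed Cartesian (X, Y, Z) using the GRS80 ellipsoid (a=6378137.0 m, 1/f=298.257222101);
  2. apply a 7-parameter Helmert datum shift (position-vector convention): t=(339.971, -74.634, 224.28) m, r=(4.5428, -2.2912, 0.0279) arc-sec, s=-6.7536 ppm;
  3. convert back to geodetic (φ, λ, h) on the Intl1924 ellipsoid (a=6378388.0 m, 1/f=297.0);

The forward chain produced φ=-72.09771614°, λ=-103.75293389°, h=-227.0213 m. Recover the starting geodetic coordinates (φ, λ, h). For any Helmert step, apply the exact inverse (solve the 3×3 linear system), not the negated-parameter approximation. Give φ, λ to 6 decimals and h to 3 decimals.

start: φ=-72.097716°, λ=-103.752934°, h=-227.021 m
→ ECEF (a=6378388.000, f=1/297.0): X=-467532.5704, Y=-1910224.2384, Z=-6046974.5351
→ Helmert⁻¹: X=-467943.1322, Y=-1910295.6257, Z=-6047192.3852
→ geod (Bowring, a=6378137.000): φ=-72.09641200°, λ=-103.76405700°, h=199.9040 m

φ=-72.096412°, λ=-103.764057°, h=199.904 m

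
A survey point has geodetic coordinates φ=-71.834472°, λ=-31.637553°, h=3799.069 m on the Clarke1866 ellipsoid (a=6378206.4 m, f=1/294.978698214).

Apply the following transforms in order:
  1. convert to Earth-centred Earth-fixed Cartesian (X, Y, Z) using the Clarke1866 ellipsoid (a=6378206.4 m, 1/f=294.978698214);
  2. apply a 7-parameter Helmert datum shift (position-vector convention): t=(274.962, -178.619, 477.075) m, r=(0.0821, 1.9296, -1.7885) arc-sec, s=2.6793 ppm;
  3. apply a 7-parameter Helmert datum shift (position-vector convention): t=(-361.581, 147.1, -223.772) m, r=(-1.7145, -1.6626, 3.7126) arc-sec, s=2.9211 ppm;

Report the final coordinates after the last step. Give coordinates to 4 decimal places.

start: φ=-71.834472°, λ=-31.637553°, h=3799.069 m
→ ECEF (a=6378206.400, f=1/294.978698214): X=1699172.7352, Y=-1046873.8389, Z=-6041380.7932
→ Helmert 7p (PV): X=1699386.6554, Y=-1047067.5915, Z=-6040936.2173
→ Helmert 7p (PV): X=1699097.5781, Y=-1046943.1756, Z=-6041155.2341

X=1699097.5781 m, Y=-1046943.1756 m, Z=-6041155.2341 m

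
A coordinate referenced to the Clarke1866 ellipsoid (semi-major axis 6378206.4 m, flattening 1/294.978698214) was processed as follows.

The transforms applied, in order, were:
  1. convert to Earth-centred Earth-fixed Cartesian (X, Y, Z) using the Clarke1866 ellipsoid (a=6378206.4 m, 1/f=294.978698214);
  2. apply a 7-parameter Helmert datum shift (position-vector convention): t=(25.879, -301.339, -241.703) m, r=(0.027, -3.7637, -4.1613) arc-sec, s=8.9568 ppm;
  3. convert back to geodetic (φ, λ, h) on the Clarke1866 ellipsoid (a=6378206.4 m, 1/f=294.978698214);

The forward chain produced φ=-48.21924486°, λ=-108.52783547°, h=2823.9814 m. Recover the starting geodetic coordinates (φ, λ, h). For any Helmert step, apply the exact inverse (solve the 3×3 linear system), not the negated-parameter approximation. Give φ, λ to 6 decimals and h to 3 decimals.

φ=-48.219320°, λ=-108.529397°, h=2401.684 m

start: φ=-48.219245°, λ=-108.527835°, h=2823.981 m
→ ECEF (a=6378206.400, f=1/294.978698214): X=-1353548.8094, Y=-4038809.1814, Z=-4735055.4559
→ Helmert⁻¹: X=-1353567.4845, Y=-4038499.5981, Z=-4734746.1174
→ geod (Bowring, a=6378206.400): φ=-48.21932000°, λ=-108.52939700°, h=2401.6840 m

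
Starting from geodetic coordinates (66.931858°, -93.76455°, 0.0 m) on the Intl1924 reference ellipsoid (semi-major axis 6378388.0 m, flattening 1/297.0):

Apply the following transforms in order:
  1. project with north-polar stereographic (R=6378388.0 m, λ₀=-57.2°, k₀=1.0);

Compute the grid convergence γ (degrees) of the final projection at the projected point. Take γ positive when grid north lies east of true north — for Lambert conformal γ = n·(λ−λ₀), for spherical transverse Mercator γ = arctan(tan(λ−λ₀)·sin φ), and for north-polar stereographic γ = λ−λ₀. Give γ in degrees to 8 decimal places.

-36.56455000

start: φ=66.931858°, λ=-93.764550°, h=0.000 m
→ into stereo (λ₀=-57.2°): φ=66.93185800°, λ−λ₀=-36.56455000°
convergence γ = -36.56455000°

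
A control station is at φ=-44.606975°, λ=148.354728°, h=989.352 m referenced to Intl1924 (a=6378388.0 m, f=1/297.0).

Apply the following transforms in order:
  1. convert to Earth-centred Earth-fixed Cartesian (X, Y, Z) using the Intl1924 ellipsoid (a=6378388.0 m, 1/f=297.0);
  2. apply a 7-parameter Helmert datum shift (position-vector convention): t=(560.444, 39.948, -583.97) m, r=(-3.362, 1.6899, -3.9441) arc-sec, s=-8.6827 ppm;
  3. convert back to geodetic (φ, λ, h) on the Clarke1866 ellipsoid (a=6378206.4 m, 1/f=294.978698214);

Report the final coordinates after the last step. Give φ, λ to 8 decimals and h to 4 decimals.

start: φ=-44.606975°, λ=148.354728°, h=989.352 m
→ ECEF (a=6378388.000, f=1/297.0): X=-3872862.5924, Y=2386821.3251, Z=-4457133.4897
→ Helmert 7p (PV): X=-3872259.3986, Y=2386841.9553, Z=-4457685.9337
→ geod (Bowring, a=6378206.400): φ=-44.61500796°, λ=148.35052056°, h=1273.2348 m

φ=-44.61500796°, λ=148.35052056°, h=1273.2348 m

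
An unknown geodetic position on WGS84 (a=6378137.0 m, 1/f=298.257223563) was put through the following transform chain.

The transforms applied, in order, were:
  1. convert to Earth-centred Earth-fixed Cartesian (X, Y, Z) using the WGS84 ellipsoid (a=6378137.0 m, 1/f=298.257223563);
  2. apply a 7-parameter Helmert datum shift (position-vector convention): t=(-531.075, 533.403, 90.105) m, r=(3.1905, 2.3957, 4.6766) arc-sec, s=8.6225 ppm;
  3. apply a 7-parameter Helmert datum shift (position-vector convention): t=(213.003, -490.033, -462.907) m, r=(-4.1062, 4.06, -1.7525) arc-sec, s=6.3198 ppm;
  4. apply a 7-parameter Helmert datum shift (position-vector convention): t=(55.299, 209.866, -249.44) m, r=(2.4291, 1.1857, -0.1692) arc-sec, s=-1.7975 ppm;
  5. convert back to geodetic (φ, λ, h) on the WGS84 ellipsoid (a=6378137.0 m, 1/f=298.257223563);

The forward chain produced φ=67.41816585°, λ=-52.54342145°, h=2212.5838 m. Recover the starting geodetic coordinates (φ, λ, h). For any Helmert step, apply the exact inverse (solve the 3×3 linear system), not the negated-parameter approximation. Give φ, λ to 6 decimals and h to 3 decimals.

start: φ=67.418166°, λ=-52.543421°, h=2212.584 m
→ ECEF (a=6378137.000, f=1/298.257223563): X=1494303.8936, Y=-1950473.5807, Z=5868521.5523
→ Helmert⁻¹: X=1494219.1442, Y=-1950616.6126, Z=5868813.1025
→ Helmert⁻¹: X=1493897.7426, Y=-1950218.4038, Z=5869229.4983
→ Helmert⁻¹: X=1494303.5365, Y=-1950678.0829, Z=5869136.3160
→ geod (Bowring, a=6378137.000): φ=67.41894000°, λ=-52.54632800°, h=2842.4710 m

φ=67.418940°, λ=-52.546328°, h=2842.471 m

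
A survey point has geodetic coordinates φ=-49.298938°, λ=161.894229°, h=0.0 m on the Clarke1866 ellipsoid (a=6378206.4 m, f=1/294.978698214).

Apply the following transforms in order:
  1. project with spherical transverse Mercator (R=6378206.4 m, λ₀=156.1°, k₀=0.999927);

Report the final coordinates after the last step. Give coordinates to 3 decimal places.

E=420484.995 m, N=-5503736.026 m

start: φ=-49.298938°, λ=161.894229°, h=0.000 m
→ tm (R=6378206.4, λ₀=156.1°): E=420484.9947, N=-5503736.0260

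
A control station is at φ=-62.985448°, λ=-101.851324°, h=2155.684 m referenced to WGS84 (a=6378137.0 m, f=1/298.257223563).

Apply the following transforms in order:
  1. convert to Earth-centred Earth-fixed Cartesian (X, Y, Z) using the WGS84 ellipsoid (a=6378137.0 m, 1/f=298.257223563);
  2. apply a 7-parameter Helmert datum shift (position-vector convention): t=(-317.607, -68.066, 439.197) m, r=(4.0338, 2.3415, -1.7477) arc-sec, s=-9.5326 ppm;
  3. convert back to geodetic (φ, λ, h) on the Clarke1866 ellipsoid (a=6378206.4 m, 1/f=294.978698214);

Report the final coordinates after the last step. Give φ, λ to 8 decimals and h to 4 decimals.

φ=-62.98529621°, λ=-101.85935136°, h=1883.2353 m

start: φ=-62.985448°, λ=-101.851324°, h=2155.684 m
→ ECEF (a=6378137.000, f=1/298.257223563): X=-596764.7625, Y=-2843823.4198, Z=-5661162.0533
→ Helmert 7p (PV): X=-597165.0409, Y=-2843748.6094, Z=-5660717.7308
→ geod (Bowring, a=6378206.400): φ=-62.98529621°, λ=-101.85935136°, h=1883.2353 m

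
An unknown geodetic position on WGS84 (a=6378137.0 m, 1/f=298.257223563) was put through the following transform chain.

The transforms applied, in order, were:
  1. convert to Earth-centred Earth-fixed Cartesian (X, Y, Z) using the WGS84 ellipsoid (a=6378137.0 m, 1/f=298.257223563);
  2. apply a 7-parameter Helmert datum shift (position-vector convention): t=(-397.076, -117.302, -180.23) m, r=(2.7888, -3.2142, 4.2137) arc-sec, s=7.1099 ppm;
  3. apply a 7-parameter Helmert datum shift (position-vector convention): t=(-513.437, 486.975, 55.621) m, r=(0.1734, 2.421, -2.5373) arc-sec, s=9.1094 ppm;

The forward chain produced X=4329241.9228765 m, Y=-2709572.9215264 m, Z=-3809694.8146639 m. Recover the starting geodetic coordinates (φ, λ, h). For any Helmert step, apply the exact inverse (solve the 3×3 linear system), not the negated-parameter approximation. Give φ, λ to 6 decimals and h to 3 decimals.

φ=-36.898820°, λ=-32.040672°, h=1776.355 m

start: X=4329241.9229, Y=-2709572.9215, Z=-3809694.8147 m
→ Helmert⁻¹: X=4329793.9701, Y=-2709985.1508, Z=-3809662.6330
→ Helmert⁻¹: X=4330045.5350, Y=-2709988.5449, Z=-3809486.1524
→ geod (Bowring, a=6378137.000): φ=-36.89882000°, λ=-32.04067200°, h=1776.3550 m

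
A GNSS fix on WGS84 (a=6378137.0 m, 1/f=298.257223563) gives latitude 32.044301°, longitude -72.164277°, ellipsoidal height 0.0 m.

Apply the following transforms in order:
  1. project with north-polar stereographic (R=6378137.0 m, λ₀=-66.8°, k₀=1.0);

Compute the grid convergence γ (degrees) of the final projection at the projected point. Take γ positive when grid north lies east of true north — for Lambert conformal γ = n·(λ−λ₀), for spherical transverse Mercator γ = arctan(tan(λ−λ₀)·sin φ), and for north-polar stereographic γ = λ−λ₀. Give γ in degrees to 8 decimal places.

-5.36427700

start: φ=32.044301°, λ=-72.164277°, h=0.000 m
→ into stereo (λ₀=-66.8°): φ=32.04430100°, λ−λ₀=-5.36427700°
convergence γ = -5.36427700°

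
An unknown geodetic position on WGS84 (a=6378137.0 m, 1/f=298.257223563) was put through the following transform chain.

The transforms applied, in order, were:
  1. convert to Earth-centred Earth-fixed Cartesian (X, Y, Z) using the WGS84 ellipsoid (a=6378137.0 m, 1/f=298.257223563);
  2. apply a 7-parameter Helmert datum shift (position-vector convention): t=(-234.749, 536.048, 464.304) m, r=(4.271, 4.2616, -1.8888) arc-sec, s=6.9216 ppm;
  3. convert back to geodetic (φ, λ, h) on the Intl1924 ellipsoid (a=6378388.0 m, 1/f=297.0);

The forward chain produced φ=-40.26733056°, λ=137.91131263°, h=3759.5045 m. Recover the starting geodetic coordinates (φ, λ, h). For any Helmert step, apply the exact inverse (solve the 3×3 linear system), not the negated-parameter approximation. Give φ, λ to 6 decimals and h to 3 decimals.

start: φ=-40.267331°, λ=137.911313°, h=3759.504 m
→ ECEF (a=6378388.000, f=1/297.0): X=-3619012.0777, Y=3268730.6462, Z=-4103178.8180
→ Helmert⁻¹: X=-3618697.4202, Y=3268053.8662, Z=-4103757.1533
→ geod (Bowring, a=6378137.000): φ=-40.27448900°, λ=137.91473600°, h=3821.9590 m

φ=-40.274489°, λ=137.914736°, h=3821.959 m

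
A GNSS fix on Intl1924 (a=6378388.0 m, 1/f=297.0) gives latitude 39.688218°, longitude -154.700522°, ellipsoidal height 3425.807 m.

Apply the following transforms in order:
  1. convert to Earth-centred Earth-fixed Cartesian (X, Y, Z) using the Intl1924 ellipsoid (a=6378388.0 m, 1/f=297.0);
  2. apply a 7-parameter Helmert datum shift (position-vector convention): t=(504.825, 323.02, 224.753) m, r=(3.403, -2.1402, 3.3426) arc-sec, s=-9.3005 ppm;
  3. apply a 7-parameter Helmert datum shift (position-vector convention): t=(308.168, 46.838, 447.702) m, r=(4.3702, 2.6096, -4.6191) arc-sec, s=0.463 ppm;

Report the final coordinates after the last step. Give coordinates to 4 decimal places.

start: φ=39.688218°, λ=-154.700522°, h=3425.807 m
→ ECEF (a=6378388.000, f=1/297.0): X=-4446066.8183, Y=-2101596.5997, Z=4053661.7229
→ Helmert 7p (PV): X=-4445528.6462, Y=-2101392.9609, Z=4053767.9707
→ Helmert 7p (PV): X=-4445218.3081, Y=-2101333.4311, Z=4054229.2702

X=-4445218.3081 m, Y=-2101333.4311 m, Z=4054229.2702 m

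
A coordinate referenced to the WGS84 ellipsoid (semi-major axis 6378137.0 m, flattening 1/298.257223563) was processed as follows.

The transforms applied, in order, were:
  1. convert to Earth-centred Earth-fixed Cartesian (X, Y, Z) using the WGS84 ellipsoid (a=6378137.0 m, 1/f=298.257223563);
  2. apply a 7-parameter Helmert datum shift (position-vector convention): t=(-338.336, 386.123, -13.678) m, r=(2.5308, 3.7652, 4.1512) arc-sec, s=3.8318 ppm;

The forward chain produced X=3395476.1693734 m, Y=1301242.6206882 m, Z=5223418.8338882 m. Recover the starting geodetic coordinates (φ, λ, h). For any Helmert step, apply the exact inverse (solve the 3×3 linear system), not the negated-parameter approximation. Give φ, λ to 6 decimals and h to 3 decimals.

φ=55.336064°, λ=20.960986°, h=858.187 m

start: X=3395476.1694, Y=1301242.6207, Z=5223418.8339 m
→ Helmert⁻¹: X=3395732.3236, Y=1300847.2621, Z=5223458.5222
→ geod (Bowring, a=6378137.000): φ=55.33606400°, λ=20.96098600°, h=858.1870 m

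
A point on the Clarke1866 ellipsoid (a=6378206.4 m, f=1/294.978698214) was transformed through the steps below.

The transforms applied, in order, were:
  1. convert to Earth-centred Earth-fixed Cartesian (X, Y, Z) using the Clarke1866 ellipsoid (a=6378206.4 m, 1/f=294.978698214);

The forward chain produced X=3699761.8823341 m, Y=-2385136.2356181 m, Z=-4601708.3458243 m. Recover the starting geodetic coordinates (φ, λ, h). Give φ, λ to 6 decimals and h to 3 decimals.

start: X=3699761.8823, Y=-2385136.2356, Z=-4601708.3458 m
→ geod (Bowring, a=6378206.400): φ=-46.46532100°, λ=-32.80877900°, h=1222.4700 m

φ=-46.465321°, λ=-32.808779°, h=1222.470 m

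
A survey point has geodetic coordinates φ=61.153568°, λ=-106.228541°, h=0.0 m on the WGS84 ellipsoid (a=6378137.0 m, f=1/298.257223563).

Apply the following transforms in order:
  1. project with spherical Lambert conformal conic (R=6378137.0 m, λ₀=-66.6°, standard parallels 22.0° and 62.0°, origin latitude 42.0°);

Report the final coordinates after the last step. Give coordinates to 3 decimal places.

start: φ=61.153568°, λ=-106.228541°, h=0.000 m
→ lcc (R=6378137.0, λ₀=-66.6°): E=-2037477.0883, N=2527826.6754

E=-2037477.088 m, N=2527826.675 m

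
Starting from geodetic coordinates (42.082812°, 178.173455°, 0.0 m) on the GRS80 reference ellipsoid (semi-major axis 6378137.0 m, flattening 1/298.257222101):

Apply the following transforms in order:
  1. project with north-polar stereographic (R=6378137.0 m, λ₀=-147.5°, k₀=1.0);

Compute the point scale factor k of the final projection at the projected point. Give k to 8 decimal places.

1.19745851

start: φ=42.082812°, λ=178.173455°, h=0.000 m
→ into stereo (λ₀=-147.5°): φ=42.08281200°, λ−λ₀=-34.32654500°
scale k = 1.19745851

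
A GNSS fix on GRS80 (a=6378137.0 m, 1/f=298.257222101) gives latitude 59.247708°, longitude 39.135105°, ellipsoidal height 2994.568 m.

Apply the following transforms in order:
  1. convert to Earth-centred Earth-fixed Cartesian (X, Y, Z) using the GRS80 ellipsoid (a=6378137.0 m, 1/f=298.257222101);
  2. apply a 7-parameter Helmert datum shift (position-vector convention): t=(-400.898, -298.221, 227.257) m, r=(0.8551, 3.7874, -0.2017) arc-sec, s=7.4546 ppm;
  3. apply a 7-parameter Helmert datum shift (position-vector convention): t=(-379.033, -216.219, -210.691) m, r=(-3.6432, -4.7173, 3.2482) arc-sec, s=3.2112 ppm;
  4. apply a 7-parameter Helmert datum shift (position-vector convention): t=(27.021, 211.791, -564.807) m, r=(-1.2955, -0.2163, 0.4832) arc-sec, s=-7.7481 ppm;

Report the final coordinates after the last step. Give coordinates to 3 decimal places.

X=2536325.629 m, Y=2064312.496 m, Z=5460111.397 m

start: φ=59.247708°, λ=39.135105°, h=2994.568 m
→ ECEF (a=6378137.000, f=1/298.257222101): X=2537136.8025, Y=2064457.5951, Z=5460670.4781
→ Helmert 7p (PV): X=2536857.1053, Y=2064149.6446, Z=5460900.4139
→ Helmert 7p (PV): X=2536328.8211, Y=2064076.4586, Z=5460728.8187
→ Helmert 7p (PV): X=2536325.6287, Y=2064312.4958, Z=5460111.3973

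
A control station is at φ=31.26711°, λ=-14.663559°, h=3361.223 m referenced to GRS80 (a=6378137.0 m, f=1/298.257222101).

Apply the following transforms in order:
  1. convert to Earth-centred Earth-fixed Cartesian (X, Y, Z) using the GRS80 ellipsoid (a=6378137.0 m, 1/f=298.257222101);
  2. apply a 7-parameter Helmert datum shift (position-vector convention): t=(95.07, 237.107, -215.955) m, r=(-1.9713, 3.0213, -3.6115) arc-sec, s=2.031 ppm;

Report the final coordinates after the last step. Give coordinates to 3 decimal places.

start: φ=31.267110°, λ=-14.663559°, h=3361.223 m
→ ECEF (a=6378137.000, f=1/298.257222101): X=5281728.8979, Y=-1382045.7737, Z=3292987.4136
→ Helmert 7p (PV): X=5281858.7315, Y=-1381872.4803, Z=3292713.9899

X=5281858.731 m, Y=-1381872.480 m, Z=3292713.990 m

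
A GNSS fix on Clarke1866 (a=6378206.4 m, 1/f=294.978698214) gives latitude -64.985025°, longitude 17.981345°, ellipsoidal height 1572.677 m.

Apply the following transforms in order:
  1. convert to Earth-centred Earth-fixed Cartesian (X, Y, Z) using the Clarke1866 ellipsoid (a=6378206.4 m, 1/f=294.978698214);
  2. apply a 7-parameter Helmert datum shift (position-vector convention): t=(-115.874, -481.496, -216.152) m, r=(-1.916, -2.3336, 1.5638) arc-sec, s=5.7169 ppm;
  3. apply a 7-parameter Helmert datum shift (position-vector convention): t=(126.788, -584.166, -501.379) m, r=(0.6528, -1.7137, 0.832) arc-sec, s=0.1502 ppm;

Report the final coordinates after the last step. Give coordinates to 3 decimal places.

X=2573246.315 m, Y=834064.125 m, Z=-5758943.820 m

start: φ=-64.985025°, λ=17.981345°, h=1572.677 m
→ ECEF (a=6378206.400, f=1/294.978698214): X=2573117.0125, Y=835130.2646, Z=-5758237.8783
→ Helmert 7p (PV): X=2573074.6640, Y=834619.5624, Z=-5758465.5957
→ Helmert 7p (PV): X=2573246.3147, Y=834064.1254, Z=-5758943.8204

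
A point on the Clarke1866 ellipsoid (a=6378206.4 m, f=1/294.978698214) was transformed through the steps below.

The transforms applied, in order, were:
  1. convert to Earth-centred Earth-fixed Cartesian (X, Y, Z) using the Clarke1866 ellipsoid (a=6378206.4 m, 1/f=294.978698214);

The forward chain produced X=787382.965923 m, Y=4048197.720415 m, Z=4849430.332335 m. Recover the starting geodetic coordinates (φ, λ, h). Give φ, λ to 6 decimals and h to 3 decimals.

φ=49.813366°, λ=78.993276°, h=281.452 m

start: X=787382.9659, Y=4048197.7204, Z=4849430.3323 m
→ geod (Bowring, a=6378206.400): φ=49.81336600°, λ=78.99327600°, h=281.4520 m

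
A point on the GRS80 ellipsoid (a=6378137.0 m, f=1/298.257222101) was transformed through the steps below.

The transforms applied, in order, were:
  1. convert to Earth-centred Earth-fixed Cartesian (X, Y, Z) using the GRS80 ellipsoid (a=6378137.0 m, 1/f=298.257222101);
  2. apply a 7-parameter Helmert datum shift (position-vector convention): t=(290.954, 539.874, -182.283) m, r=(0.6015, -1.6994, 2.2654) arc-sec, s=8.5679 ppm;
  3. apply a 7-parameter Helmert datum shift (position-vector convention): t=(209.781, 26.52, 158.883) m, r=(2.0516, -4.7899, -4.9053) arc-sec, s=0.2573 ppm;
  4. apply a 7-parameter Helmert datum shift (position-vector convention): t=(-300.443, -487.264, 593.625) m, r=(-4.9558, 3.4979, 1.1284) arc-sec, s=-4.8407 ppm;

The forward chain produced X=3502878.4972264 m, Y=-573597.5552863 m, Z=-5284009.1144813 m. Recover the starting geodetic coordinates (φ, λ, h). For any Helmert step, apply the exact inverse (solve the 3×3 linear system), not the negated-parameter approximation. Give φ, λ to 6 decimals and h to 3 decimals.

start: X=3502878.4972, Y=-573597.5553, Z=-5284009.1145 m
→ Helmert⁻¹: X=3503282.3810, Y=-573005.2613, Z=-5284582.6783
→ Helmert⁻¹: X=3502962.6010, Y=-573000.8930, Z=-5284815.8484
→ Helmert⁻¹: X=3502591.7975, Y=-573589.7326, Z=-5284615.4724
→ geod (Bowring, a=6378137.000): φ=-56.29177700°, λ=-9.30029200°, h=2494.3320 m

φ=-56.291777°, λ=-9.300292°, h=2494.332 m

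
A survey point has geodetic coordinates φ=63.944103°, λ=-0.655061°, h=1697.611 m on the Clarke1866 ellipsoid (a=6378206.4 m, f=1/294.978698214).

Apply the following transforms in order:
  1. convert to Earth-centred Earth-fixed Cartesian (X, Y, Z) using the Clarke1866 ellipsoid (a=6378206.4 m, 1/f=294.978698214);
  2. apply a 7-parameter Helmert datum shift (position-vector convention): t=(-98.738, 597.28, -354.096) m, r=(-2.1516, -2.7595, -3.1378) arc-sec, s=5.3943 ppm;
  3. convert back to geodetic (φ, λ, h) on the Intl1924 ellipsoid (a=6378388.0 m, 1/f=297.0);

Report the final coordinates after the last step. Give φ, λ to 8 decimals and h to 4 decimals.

φ=63.94328794°, λ=-0.64258113°, h=1067.9235 m

start: φ=63.944103°, λ=-0.655061°, h=1697.611 m
→ ECEF (a=6378206.400, f=1/294.978698214): X=2809858.7942, Y=-32126.4346, Z=5708313.0071
→ Helmert 7p (PV): X=2809698.3560, Y=-31512.5279, Z=5708027.6303
→ geod (Bowring, a=6378388.000): φ=63.94328794°, λ=-0.64258113°, h=1067.9235 m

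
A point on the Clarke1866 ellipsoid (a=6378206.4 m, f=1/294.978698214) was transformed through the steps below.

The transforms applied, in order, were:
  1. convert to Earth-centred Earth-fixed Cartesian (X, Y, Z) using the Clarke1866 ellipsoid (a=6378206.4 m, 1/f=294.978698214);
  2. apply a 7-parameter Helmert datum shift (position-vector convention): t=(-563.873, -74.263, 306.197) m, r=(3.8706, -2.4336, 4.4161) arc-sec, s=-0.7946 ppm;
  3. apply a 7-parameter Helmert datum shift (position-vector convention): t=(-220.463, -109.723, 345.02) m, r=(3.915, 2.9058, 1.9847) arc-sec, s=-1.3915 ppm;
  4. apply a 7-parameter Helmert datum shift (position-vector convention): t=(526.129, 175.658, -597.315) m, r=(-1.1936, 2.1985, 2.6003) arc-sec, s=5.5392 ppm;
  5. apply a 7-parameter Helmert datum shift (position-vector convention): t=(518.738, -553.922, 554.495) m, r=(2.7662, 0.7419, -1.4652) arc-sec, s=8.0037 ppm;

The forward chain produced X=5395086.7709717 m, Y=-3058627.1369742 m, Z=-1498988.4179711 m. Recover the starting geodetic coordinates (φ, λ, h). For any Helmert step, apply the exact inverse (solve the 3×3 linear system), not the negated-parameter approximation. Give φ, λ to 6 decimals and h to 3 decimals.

φ=-13.681324°, λ=-29.549321°, h=2944.733 m

start: X=5395086.7710, Y=-3058627.1370, Z=-1498988.4180 m
→ Helmert⁻¹: X=5394551.9728, Y=-3058030.5284, Z=-1499470.4969
→ Helmert⁻¹: X=5393973.3867, Y=-3058248.5729, Z=-1498825.0843
→ Helmert⁻¹: X=5394193.0472, Y=-3058223.4612, Z=-1499038.1521
→ Helmert⁻¹: X=5394678.0393, Y=-3058295.2631, Z=-1499351.7996
→ geod (Bowring, a=6378206.400): φ=-13.68132400°, λ=-29.54932100°, h=2944.7330 m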